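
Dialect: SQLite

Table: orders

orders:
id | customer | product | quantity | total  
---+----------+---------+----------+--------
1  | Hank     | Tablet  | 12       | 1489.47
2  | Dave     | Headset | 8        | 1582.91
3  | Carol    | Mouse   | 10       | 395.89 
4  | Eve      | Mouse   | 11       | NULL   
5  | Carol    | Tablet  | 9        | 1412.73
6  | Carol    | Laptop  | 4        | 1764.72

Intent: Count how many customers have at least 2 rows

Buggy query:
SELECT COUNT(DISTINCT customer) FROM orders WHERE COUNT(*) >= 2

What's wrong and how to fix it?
Bug: WHERE filters individual rows, not groups, so a group-level COUNT is invalid there

Fix: Use a subquery that GROUPs and filters with HAVING, then count its rows

Corrected query:
SELECT COUNT(*) FROM (SELECT customer FROM orders GROUP BY customer HAVING COUNT(*) >= 2)

Result:
COUNT(*)
--------
1       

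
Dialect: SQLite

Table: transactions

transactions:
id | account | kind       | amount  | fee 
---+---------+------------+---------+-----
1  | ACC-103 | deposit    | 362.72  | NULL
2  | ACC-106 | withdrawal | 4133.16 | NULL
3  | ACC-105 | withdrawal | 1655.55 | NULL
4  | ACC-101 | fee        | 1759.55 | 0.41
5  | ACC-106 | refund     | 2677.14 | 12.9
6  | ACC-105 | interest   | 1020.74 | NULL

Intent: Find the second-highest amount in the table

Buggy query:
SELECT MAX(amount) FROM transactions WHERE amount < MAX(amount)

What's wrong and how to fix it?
Bug: MAX(amount) on the right of the comparison is an aggregate-in-WHERE error

Fix: Compute the overall MAX in a subquery, then take MAX of rows below it

Corrected query:
SELECT MAX(amount) FROM transactions WHERE amount < (SELECT MAX(amount) FROM transactions)

Result:
MAX(amount)
-----------
2677.14    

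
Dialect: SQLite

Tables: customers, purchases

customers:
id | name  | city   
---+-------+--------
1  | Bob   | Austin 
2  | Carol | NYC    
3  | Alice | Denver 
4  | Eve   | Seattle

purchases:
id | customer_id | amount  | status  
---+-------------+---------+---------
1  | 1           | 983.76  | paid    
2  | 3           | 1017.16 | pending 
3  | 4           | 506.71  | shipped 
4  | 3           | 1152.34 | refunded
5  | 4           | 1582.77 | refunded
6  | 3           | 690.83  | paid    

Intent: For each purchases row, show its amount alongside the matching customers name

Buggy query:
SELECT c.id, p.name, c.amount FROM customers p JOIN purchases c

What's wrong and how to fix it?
Bug: Missing join condition: each purchases row is matched to all customers rows instead of just its own

Fix: Specify the join condition linking the foreign key to the parent id

Corrected query:
SELECT c.id, p.name, c.amount FROM customers p JOIN purchases c ON c.customer_id = p.id

Result:
id | name  | amount 
---+-------+--------
1  | Bob   | 983.76 
2  | Alice | 1017.16
3  | Eve   | 506.71 
4  | Alice | 1152.34
5  | Eve   | 1582.77
6  | Alice | 690.83 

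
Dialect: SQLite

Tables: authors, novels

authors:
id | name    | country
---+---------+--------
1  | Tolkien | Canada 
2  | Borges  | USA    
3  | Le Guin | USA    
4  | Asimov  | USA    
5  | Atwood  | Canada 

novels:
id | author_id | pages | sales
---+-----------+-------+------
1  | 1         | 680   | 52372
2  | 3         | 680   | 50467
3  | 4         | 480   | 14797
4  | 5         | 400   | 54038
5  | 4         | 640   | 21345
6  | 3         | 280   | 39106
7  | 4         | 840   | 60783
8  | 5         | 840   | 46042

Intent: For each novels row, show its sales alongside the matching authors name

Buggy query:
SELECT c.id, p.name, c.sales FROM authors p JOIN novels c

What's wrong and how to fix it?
Bug: Missing join condition: each novels row is matched to all authors rows instead of just its own

Fix: Add ON c.author_id = p.id to the JOIN

Corrected query:
SELECT c.id, p.name, c.sales FROM authors p JOIN novels c ON c.author_id = p.id

Result:
id | name    | sales
---+---------+------
1  | Tolkien | 52372
2  | Le Guin | 50467
3  | Asimov  | 14797
4  | Atwood  | 54038
5  | Asimov  | 21345
6  | Le Guin | 39106
7  | Asimov  | 60783
8  | Atwood  | 46042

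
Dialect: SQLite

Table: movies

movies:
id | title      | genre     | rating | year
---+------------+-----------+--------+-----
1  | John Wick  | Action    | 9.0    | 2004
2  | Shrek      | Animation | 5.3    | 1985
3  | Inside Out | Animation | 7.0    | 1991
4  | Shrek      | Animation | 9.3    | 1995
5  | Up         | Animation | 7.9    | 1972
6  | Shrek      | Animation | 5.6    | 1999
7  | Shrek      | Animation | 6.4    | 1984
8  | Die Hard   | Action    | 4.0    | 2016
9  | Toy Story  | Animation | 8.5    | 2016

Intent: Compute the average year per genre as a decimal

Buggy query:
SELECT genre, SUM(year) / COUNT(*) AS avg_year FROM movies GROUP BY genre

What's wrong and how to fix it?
Bug: SUM(year) and COUNT(*) are both integers; the division truncates the fractional part

Fix: Multiply by 1.0 (or CAST to REAL) to force floating-point division

Corrected query:
SELECT genre, SUM(year) * 1.0 / COUNT(*) AS avg_year FROM movies GROUP BY genre

Result:
genre     | avg_year   
----------+------------
Action    | 2010       
Animation | 1991.714286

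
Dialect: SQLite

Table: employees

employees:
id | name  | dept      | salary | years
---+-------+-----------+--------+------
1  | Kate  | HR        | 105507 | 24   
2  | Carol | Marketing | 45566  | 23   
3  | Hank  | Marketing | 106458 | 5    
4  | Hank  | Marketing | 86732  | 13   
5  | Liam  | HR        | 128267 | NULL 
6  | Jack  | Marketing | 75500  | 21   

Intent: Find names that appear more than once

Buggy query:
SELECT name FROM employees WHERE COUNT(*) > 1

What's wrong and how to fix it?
Bug: COUNT(*) is an aggregate and cannot be used in WHERE

Fix: Group first, then use HAVING for the count condition

Corrected query:
SELECT name FROM employees GROUP BY name HAVING COUNT(*) > 1

Result:
name
----
Hank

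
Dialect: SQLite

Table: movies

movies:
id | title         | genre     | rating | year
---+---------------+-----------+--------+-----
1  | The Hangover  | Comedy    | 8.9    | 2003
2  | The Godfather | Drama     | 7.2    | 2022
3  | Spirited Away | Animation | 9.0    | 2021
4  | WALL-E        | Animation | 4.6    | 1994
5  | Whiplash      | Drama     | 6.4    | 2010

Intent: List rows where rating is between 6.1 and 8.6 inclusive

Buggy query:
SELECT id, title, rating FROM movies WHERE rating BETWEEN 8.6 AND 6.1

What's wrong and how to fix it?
Bug: The bounds are reversed; BETWEEN a AND b requires a <= b to match anything

Fix: Swap the bounds so the smaller value comes first

Corrected query:
SELECT id, title, rating FROM movies WHERE rating BETWEEN 6.1 AND 8.6

Result:
id | title         | rating
---+---------------+-------
2  | The Godfather | 7.2   
5  | Whiplash      | 6.4   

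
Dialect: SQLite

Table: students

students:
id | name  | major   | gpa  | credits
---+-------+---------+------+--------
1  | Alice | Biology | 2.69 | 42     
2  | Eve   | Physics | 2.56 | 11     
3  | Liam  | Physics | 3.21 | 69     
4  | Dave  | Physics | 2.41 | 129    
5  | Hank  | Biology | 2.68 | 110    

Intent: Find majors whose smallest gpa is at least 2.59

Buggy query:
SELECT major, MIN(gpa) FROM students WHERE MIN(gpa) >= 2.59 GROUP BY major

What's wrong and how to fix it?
Bug: Aggregates like MIN are computed per group after WHERE runs

Fix: Use HAVING for the per-group MIN condition

Corrected query:
SELECT major, MIN(gpa) FROM students GROUP BY major HAVING MIN(gpa) >= 2.59

Result:
major   | MIN(gpa)
--------+---------
Biology | 2.68    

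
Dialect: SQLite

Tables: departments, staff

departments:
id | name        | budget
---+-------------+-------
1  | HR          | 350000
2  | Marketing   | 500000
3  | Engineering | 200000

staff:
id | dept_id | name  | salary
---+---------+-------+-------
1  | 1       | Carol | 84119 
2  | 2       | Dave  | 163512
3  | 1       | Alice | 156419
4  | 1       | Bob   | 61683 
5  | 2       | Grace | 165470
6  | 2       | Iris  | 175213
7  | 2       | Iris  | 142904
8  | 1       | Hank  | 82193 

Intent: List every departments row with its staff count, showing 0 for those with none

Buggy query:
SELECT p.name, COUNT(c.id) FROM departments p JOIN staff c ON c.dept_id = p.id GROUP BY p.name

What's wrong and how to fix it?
Bug: An inner join excludes parents with zero children

Fix: Use LEFT JOIN so parents without children still appear (COUNT(c.id) gives 0)

Corrected query:
SELECT p.name, COUNT(c.id) FROM departments p LEFT JOIN staff c ON c.dept_id = p.id GROUP BY p.name

Result:
name        | COUNT(c.id)
------------+------------
Engineering | 0          
HR          | 4          
Marketing   | 4          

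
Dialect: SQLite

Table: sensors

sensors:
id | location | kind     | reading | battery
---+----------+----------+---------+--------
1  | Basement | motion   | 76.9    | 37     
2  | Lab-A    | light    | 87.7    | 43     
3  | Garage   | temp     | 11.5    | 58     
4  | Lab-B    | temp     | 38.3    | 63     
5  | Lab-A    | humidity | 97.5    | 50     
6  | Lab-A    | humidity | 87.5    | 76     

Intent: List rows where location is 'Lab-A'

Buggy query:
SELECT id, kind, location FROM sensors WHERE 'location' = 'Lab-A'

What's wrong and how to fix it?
Bug: 'location' in single quotes is a string literal, not the column; the comparison is literal-vs-literal and never true

Fix: Remove the quotes around the column name (or use double quotes for an identifier)

Corrected query:
SELECT id, kind, location FROM sensors WHERE location = 'Lab-A'

Result:
id | kind     | location
---+----------+---------
2  | light    | Lab-A   
5  | humidity | Lab-A   
6  | humidity | Lab-A   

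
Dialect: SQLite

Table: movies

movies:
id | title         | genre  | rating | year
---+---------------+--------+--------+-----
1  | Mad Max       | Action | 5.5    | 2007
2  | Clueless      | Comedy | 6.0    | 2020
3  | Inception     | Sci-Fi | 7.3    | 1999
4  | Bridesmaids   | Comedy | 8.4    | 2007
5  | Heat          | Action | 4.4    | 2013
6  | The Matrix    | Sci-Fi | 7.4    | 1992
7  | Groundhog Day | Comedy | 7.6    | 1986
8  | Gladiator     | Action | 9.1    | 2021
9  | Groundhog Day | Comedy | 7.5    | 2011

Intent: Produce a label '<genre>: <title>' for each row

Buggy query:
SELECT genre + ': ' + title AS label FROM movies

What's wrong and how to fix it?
Bug: SQLite uses || for string concatenation; + coerces text to numbers (yielding 0)

Fix: Replace + with || to concatenate text

Corrected query:
SELECT genre || ': ' || title AS label FROM movies

Result:
label                
---------------------
Action: Mad Max      
Comedy: Clueless     
Sci-Fi: Inception    
Comedy: Bridesmaids  
Action: Heat         
Sci-Fi: The Matrix   
Comedy: Groundhog Day
Action: Gladiator    
Comedy: Groundhog Day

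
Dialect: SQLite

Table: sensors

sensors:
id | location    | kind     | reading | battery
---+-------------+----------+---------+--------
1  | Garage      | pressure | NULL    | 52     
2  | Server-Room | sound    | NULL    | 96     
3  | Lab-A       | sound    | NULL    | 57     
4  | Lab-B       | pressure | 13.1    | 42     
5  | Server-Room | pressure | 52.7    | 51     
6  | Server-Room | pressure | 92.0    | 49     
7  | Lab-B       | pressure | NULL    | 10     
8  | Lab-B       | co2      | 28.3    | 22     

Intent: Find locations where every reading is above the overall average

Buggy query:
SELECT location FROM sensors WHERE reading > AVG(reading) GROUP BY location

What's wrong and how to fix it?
Bug: WHERE evaluates per row before aggregation, so AVG() is unavailable

Fix: Use a subquery for AVG and a HAVING MIN(...) filter so the condition holds for every row in the group

Corrected query:
SELECT location FROM sensors GROUP BY location HAVING MIN(reading) > (SELECT AVG(reading) FROM sensors)

Result:
location   
-----------
Server-Room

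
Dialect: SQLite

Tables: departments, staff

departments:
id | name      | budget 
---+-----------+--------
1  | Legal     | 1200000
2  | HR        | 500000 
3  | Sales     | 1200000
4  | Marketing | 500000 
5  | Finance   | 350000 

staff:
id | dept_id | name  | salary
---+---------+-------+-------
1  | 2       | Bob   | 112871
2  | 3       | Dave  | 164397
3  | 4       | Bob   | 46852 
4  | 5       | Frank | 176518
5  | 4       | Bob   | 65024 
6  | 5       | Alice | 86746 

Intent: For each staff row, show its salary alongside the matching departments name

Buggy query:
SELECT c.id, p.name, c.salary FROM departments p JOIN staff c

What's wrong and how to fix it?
Bug: Missing join condition: each staff row is matched to all departments rows instead of just its own

Fix: Specify the join condition linking the foreign key to the parent id

Corrected query:
SELECT c.id, p.name, c.salary FROM departments p JOIN staff c ON c.dept_id = p.id

Result:
id | name      | salary
---+-----------+-------
1  | HR        | 112871
2  | Sales     | 164397
3  | Marketing | 46852 
4  | Finance   | 176518
5  | Marketing | 65024 
6  | Finance   | 86746 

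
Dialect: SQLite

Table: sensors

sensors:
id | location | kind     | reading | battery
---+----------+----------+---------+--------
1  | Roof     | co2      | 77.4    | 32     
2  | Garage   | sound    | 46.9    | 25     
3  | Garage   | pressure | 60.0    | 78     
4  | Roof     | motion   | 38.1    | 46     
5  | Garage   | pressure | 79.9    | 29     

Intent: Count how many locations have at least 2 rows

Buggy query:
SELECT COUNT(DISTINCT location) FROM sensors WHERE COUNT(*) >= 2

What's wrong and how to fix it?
Bug: WHERE filters individual rows, not groups, so a group-level COUNT is invalid there

Fix: Group first with HAVING COUNT(*) >= 2, then COUNT the resulting groups

Corrected query:
SELECT COUNT(*) FROM (SELECT location FROM sensors GROUP BY location HAVING COUNT(*) >= 2)

Result:
COUNT(*)
--------
2       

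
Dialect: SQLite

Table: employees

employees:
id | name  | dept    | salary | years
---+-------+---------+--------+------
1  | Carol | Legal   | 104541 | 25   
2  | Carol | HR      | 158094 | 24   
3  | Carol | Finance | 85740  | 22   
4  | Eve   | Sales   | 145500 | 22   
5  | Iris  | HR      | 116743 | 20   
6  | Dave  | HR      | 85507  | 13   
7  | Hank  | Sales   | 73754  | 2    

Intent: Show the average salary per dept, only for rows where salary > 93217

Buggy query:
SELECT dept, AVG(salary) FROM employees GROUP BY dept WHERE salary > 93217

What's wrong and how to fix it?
Bug: Row-level WHERE must come before GROUP BY in the clause order

Fix: Place WHERE between FROM and GROUP BY

Corrected query:
SELECT dept, AVG(salary) FROM employees WHERE salary > 93217 GROUP BY dept

Result:
dept  | AVG(salary)
------+------------
HR    | 137418.5   
Legal | 104541     
Sales | 145500     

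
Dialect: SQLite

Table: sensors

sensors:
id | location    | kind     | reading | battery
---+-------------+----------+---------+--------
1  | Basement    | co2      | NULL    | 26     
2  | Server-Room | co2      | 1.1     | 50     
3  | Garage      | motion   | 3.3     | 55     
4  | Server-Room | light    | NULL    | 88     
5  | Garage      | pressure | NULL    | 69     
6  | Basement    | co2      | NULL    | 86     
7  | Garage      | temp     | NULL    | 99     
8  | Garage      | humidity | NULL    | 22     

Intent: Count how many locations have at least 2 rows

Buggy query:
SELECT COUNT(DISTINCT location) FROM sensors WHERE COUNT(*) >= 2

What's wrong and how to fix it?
Bug: WHERE filters individual rows, not groups, so a group-level COUNT is invalid there

Fix: Group first with HAVING COUNT(*) >= 2, then COUNT the resulting groups

Corrected query:
SELECT COUNT(*) FROM (SELECT location FROM sensors GROUP BY location HAVING COUNT(*) >= 2)

Result:
COUNT(*)
--------
3       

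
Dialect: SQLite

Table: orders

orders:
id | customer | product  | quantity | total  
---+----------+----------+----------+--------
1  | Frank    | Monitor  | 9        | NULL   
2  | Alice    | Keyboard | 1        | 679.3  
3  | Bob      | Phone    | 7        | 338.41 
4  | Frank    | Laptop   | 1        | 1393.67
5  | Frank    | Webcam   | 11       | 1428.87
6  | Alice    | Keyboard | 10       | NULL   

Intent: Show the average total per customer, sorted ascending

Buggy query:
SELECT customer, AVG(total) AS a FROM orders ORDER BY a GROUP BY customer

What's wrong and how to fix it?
Bug: GROUP BY must precede ORDER BY

Fix: Reorder: SELECT … FROM … GROUP BY … ORDER BY …

Corrected query:
SELECT customer, AVG(total) AS a FROM orders GROUP BY customer ORDER BY a

Result:
customer | a      
---------+--------
Bob      | 338.41 
Alice    | 679.3  
Frank    | 1411.27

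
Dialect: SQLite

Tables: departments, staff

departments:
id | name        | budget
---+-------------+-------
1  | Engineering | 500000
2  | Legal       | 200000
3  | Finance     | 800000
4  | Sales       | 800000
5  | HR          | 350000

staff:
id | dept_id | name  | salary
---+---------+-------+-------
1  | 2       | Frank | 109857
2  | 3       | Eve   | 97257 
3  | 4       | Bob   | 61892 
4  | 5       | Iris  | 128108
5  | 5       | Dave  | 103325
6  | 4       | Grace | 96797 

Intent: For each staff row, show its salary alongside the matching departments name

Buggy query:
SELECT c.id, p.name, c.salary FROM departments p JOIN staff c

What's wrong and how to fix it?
Bug: JOIN with no ON clause produces a cartesian product; every staff row pairs with every departments row

Fix: Specify the join condition linking the foreign key to the parent id

Corrected query:
SELECT c.id, p.name, c.salary FROM departments p JOIN staff c ON c.dept_id = p.id

Result:
id | name    | salary
---+---------+-------
1  | Legal   | 109857
2  | Finance | 97257 
3  | Sales   | 61892 
4  | HR      | 128108
5  | HR      | 103325
6  | Sales   | 96797 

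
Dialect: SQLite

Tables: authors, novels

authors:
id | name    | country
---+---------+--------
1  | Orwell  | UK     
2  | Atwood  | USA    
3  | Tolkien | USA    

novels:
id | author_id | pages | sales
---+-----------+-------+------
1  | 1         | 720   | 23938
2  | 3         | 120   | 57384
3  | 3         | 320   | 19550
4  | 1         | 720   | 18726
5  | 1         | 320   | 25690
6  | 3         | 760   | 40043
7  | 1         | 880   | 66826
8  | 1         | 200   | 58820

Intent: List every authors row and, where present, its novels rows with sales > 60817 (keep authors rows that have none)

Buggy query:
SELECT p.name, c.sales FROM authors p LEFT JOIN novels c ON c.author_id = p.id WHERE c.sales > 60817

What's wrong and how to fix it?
Bug: A WHERE condition on the right-hand table after LEFT JOIN drops unmatched parents

Fix: Put 'c.sales > 60817' in the JOIN's ON clause instead of WHERE

Corrected query:
SELECT p.name, c.sales FROM authors p LEFT JOIN novels c ON c.author_id = p.id AND c.sales > 60817

Result:
name    | sales
--------+------
Orwell  | 66826
Atwood  | NULL 
Tolkien | NULL 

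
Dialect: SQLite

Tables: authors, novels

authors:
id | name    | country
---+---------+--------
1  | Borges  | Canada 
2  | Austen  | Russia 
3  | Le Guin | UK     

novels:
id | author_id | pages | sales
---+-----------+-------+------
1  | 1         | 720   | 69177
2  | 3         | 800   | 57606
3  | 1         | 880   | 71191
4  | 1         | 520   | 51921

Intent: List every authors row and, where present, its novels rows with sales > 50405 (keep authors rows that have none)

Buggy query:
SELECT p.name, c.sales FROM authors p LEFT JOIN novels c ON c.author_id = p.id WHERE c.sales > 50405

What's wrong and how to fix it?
Bug: Filtering c.sales in WHERE discards the NULL rows produced by LEFT JOIN, turning it into an inner join

Fix: Put 'c.sales > 50405' in the JOIN's ON clause instead of WHERE

Corrected query:
SELECT p.name, c.sales FROM authors p LEFT JOIN novels c ON c.author_id = p.id AND c.sales > 50405

Result:
name    | sales
--------+------
Borges  | 51921
Borges  | 69177
Borges  | 71191
Austen  | NULL 
Le Guin | 57606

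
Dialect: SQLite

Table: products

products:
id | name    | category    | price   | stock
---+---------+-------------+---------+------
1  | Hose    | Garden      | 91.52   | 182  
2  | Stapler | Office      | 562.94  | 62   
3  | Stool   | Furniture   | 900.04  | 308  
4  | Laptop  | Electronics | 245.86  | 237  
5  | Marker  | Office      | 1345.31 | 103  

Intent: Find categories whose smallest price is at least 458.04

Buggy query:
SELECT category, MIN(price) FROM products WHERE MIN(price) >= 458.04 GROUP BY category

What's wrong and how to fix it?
Bug: Aggregates like MIN are computed per group after WHERE runs

Fix: Use HAVING for the per-group MIN condition

Corrected query:
SELECT category, MIN(price) FROM products GROUP BY category HAVING MIN(price) >= 458.04

Result:
category  | MIN(price)
----------+-----------
Furniture | 900.04    
Office    | 562.94    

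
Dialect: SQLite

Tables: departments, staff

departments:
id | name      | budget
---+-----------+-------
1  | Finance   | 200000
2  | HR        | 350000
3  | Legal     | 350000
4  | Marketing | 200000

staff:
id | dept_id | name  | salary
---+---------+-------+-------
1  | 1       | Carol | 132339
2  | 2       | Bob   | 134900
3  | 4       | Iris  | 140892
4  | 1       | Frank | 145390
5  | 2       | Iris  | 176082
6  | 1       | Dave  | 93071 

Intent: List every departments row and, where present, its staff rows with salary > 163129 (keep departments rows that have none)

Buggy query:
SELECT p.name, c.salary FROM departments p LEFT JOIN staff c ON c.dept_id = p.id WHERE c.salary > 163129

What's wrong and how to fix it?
Bug: A WHERE condition on the right-hand table after LEFT JOIN drops unmatched parents

Fix: Move the right-table condition into the ON clause so unmatched parents are kept

Corrected query:
SELECT p.name, c.salary FROM departments p LEFT JOIN staff c ON c.dept_id = p.id AND c.salary > 163129

Result:
name      | salary
----------+-------
Finance   | NULL  
HR        | 176082
Legal     | NULL  
Marketing | NULL  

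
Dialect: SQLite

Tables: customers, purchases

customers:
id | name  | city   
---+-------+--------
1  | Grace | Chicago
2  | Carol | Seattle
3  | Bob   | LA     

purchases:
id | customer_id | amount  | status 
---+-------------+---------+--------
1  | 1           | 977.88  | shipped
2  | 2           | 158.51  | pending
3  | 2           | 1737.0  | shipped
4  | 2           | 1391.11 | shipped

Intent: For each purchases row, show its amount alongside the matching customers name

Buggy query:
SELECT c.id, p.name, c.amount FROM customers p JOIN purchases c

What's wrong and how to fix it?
Bug: Missing join condition: each purchases row is matched to all customers rows instead of just its own

Fix: Add ON c.customer_id = p.id to the JOIN

Corrected query:
SELECT c.id, p.name, c.amount FROM customers p JOIN purchases c ON c.customer_id = p.id

Result:
id | name  | amount 
---+-------+--------
1  | Grace | 977.88 
2  | Carol | 158.51 
3  | Carol | 1737   
4  | Carol | 1391.11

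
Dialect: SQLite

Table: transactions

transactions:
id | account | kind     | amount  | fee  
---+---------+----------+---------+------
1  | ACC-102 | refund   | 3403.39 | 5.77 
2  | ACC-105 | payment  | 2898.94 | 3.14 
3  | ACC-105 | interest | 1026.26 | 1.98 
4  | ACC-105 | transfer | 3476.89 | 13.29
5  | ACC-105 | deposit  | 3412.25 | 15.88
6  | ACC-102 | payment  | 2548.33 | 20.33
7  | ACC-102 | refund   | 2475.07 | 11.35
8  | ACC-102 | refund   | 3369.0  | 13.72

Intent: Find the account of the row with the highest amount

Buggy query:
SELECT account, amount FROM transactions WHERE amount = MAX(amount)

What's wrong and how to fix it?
Bug: MAX(amount) is an aggregate and cannot be used directly in WHERE

Fix: Wrap MAX in a scalar subquery so WHERE compares against a single value

Corrected query:
SELECT account, amount FROM transactions WHERE amount = (SELECT MAX(amount) FROM transactions)

Result:
account | amount 
--------+--------
ACC-105 | 3476.89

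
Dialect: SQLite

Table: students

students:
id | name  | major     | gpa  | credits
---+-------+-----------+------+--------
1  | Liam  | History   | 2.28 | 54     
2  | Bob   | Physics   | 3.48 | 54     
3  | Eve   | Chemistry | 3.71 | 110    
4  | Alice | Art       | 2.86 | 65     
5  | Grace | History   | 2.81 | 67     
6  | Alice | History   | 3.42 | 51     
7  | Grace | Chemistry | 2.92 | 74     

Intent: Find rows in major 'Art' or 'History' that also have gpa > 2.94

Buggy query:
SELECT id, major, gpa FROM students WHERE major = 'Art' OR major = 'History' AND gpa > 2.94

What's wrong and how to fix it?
Bug: AND binds tighter than OR, so this parses as major = 'Art' OR (major = 'History' AND gpa > 2.94)

Fix: Group the OR with parentheses (or use IN), then AND the threshold

Corrected query:
SELECT id, major, gpa FROM students WHERE (major = 'Art' OR major = 'History') AND gpa > 2.94

Result:
id | major   | gpa 
---+---------+-----
6  | History | 3.42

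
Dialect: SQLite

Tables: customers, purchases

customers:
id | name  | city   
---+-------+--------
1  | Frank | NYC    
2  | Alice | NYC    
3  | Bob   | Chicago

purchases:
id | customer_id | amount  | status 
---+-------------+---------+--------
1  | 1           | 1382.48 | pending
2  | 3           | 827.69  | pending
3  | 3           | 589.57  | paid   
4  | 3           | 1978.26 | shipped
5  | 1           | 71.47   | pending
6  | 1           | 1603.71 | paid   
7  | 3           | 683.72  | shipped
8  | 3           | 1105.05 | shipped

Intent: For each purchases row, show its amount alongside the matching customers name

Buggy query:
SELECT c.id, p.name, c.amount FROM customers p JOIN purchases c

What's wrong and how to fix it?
Bug: Missing join condition: each purchases row is matched to all customers rows instead of just its own

Fix: Specify the join condition linking the foreign key to the parent id

Corrected query:
SELECT c.id, p.name, c.amount FROM customers p JOIN purchases c ON c.customer_id = p.id

Result:
id | name  | amount 
---+-------+--------
1  | Frank | 1382.48
2  | Bob   | 827.69 
3  | Bob   | 589.57 
4  | Bob   | 1978.26
5  | Frank | 71.47  
6  | Frank | 1603.71
7  | Bob   | 683.72 
8  | Bob   | 1105.05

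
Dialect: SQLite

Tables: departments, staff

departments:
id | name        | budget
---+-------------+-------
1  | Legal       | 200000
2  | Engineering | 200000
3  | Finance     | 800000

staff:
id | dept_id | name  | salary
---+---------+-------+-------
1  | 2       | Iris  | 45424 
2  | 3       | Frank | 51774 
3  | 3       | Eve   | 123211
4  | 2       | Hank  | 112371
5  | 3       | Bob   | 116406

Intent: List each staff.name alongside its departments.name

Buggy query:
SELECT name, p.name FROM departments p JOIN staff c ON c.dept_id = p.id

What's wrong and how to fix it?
Bug: 'name' exists in both joined tables, so the database can't tell which one is meant

Fix: Qualify the column with its table alias (c.name)

Corrected query:
SELECT c.name, p.name FROM departments p JOIN staff c ON c.dept_id = p.id

Result:
name  | name       
------+------------
Iris  | Engineering
Frank | Finance    
Eve   | Finance    
Hank  | Engineering
Bob   | Finance    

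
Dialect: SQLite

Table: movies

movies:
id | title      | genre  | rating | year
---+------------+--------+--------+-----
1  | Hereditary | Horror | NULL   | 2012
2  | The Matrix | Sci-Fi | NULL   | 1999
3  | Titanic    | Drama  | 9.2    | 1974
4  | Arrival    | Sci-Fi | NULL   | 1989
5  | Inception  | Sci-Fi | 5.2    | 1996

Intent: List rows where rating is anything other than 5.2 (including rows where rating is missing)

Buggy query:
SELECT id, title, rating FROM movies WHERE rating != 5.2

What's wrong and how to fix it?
Bug: 'rating != 5.2' is unknown when rating is NULL, so NULL rows are silently excluded

Fix: Add an explicit OR rating IS NULL to include the missing-value rows

Corrected query:
SELECT id, title, rating FROM movies WHERE rating != 5.2 OR rating IS NULL

Result:
id | title      | rating
---+------------+-------
1  | Hereditary | NULL  
2  | The Matrix | NULL  
3  | Titanic    | 9.2   
4  | Arrival    | NULL  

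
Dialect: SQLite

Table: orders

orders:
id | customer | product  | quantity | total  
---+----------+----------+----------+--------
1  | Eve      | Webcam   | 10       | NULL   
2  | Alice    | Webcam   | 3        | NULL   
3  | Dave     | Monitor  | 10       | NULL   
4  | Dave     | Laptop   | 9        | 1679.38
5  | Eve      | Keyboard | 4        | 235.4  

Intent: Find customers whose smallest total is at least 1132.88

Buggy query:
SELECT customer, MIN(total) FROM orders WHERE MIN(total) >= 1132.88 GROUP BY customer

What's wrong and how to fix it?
Bug: MIN() in WHERE is a misuse of aggregate

Fix: Replace WHERE with HAVING after the GROUP BY

Corrected query:
SELECT customer, MIN(total) FROM orders GROUP BY customer HAVING MIN(total) >= 1132.88

Result:
customer | MIN(total)
---------+-----------
Dave     | 1679.38   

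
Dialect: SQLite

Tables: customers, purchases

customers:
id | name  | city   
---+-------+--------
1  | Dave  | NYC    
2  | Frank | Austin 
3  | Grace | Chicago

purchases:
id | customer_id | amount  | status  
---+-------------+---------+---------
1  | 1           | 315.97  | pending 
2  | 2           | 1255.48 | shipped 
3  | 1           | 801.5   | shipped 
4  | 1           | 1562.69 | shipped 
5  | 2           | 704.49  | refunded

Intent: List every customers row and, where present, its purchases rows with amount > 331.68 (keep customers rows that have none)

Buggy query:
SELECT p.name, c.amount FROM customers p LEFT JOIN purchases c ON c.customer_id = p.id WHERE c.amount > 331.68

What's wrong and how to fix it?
Bug: Filtering c.amount in WHERE discards the NULL rows produced by LEFT JOIN, turning it into an inner join

Fix: Put 'c.amount > 331.68' in the JOIN's ON clause instead of WHERE

Corrected query:
SELECT p.name, c.amount FROM customers p LEFT JOIN purchases c ON c.customer_id = p.id AND c.amount > 331.68

Result:
name  | amount 
------+--------
Dave  | 801.5  
Dave  | 1562.69
Frank | 704.49 
Frank | 1255.48
Grace | NULL   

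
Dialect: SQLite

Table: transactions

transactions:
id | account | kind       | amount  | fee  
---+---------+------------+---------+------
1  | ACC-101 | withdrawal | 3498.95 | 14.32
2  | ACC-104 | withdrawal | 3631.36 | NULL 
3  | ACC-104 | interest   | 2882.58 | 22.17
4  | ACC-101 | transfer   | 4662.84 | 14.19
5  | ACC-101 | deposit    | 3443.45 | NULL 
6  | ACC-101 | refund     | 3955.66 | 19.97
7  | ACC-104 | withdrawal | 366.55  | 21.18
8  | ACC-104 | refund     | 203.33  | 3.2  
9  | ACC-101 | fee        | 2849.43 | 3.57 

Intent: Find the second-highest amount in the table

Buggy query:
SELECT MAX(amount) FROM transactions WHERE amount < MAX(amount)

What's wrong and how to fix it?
Bug: The inner MAX is an aggregate inside WHERE, which is not allowed

Fix: Compute the overall MAX in a subquery, then take MAX of rows below it

Corrected query:
SELECT MAX(amount) FROM transactions WHERE amount < (SELECT MAX(amount) FROM transactions)

Result:
MAX(amount)
-----------
3955.66    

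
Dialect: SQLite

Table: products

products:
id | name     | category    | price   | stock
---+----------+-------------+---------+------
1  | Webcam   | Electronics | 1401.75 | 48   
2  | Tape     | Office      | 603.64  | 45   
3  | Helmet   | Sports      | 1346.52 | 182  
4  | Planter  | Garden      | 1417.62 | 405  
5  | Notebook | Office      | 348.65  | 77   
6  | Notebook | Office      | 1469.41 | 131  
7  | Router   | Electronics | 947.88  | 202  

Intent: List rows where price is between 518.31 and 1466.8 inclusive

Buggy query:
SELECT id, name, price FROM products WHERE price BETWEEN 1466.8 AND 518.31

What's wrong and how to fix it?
Bug: The bounds are reversed; BETWEEN a AND b requires a <= b to match anything

Fix: Write BETWEEN 518.31 AND 1466.8

Corrected query:
SELECT id, name, price FROM products WHERE price BETWEEN 518.31 AND 1466.8

Result:
id | name    | price  
---+---------+--------
1  | Webcam  | 1401.75
2  | Tape    | 603.64 
3  | Helmet  | 1346.52
4  | Planter | 1417.62
7  | Router  | 947.88 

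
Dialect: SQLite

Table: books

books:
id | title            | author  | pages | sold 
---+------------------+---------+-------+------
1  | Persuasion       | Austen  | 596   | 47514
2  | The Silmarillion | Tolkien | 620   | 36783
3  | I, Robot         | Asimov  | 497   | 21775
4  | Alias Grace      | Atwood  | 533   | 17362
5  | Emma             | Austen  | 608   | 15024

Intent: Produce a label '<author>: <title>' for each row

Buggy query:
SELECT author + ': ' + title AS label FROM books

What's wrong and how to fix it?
Bug: SQLite uses || for string concatenation; + coerces text to numbers (yielding 0)

Fix: Replace + with || to concatenate text

Corrected query:
SELECT author || ': ' || title AS label FROM books

Result:
label                    
-------------------------
Austen: Persuasion       
Tolkien: The Silmarillion
Asimov: I, Robot         
Atwood: Alias Grace      
Austen: Emma             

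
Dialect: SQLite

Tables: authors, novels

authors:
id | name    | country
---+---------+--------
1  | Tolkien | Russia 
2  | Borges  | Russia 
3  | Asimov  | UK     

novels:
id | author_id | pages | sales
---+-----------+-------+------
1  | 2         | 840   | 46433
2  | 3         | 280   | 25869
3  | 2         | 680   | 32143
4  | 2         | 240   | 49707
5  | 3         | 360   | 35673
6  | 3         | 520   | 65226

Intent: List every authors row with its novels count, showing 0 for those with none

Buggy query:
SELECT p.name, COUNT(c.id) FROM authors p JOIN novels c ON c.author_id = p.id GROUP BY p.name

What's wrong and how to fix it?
Bug: INNER JOIN drops authors rows that have no matching novels rows

Fix: Switch to LEFT JOIN to retain unmatched parent rows

Corrected query:
SELECT p.name, COUNT(c.id) FROM authors p LEFT JOIN novels c ON c.author_id = p.id GROUP BY p.name

Result:
name    | COUNT(c.id)
--------+------------
Asimov  | 3          
Borges  | 3          
Tolkien | 0          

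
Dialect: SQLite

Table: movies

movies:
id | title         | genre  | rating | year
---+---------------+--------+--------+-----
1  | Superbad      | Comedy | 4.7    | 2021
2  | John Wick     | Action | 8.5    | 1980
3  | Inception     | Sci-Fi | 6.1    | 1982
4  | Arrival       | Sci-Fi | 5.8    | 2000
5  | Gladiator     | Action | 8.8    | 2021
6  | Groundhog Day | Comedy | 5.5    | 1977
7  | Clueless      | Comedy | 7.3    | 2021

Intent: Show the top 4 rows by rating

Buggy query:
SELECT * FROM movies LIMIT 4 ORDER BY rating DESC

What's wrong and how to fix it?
Bug: ORDER BY cannot follow LIMIT; LIMIT is the final clause

Fix: Sort with ORDER BY, then apply LIMIT

Corrected query:
SELECT * FROM movies ORDER BY rating DESC LIMIT 4

Result:
id | title     | genre  | rating | year
---+-----------+--------+--------+-----
5  | Gladiator | Action | 8.8    | 2021
2  | John Wick | Action | 8.5    | 1980
7  | Clueless  | Comedy | 7.3    | 2021
3  | Inception | Sci-Fi | 6.1    | 1982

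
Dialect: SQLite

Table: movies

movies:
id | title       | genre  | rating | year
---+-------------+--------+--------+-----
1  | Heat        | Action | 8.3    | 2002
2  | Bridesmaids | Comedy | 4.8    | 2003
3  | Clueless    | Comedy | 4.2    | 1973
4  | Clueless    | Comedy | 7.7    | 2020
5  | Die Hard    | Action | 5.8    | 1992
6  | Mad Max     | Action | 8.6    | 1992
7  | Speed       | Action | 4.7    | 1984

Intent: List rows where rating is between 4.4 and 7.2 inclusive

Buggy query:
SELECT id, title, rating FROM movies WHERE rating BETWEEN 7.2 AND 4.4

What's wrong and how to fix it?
Bug: BETWEEN expects the lower bound first; with 7.2 AND 4.4 the range is empty

Fix: Swap the bounds so the smaller value comes first

Corrected query:
SELECT id, title, rating FROM movies WHERE rating BETWEEN 4.4 AND 7.2

Result:
id | title       | rating
---+-------------+-------
2  | Bridesmaids | 4.8   
5  | Die Hard    | 5.8   
7  | Speed       | 4.7   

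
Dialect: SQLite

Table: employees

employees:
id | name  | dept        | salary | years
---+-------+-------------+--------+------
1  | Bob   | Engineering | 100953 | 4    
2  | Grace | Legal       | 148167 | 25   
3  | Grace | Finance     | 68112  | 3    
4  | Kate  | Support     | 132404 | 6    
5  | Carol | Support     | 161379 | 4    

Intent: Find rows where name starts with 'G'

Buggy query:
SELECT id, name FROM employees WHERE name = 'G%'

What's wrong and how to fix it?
Bug: Wildcards only work with LIKE; '=' treats '%' as a literal character

Fix: Replace '=' with LIKE so 'G%' is treated as a pattern

Corrected query:
SELECT id, name FROM employees WHERE name LIKE 'G%'

Result:
id | name 
---+------
2  | Grace
3  | Grace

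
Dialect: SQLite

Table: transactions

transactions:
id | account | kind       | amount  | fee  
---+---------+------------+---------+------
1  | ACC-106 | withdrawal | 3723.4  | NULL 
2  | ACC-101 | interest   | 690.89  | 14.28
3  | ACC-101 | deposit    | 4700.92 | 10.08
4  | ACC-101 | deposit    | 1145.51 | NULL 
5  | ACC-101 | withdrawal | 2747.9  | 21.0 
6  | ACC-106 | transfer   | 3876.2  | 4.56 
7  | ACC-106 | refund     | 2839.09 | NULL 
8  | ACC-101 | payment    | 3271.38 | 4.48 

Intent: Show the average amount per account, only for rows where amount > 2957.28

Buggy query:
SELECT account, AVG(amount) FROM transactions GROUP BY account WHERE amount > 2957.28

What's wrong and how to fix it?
Bug: Row-level WHERE must come before GROUP BY in the clause order

Fix: Move the WHERE clause before GROUP BY

Corrected query:
SELECT account, AVG(amount) FROM transactions WHERE amount > 2957.28 GROUP BY account

Result:
account | AVG(amount)
--------+------------
ACC-101 | 3986.15    
ACC-106 | 3799.8     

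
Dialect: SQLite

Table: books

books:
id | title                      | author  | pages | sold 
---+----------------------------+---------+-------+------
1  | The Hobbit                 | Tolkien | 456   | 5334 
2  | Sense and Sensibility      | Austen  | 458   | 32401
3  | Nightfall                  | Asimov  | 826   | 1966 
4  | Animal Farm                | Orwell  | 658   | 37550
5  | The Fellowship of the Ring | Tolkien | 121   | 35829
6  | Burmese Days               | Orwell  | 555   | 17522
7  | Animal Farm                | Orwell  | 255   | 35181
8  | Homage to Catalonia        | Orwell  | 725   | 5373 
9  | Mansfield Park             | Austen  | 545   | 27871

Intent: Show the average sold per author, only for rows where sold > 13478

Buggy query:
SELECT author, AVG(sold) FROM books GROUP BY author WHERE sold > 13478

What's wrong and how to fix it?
Bug: Row-level WHERE must come before GROUP BY in the clause order

Fix: Move the WHERE clause before GROUP BY

Corrected query:
SELECT author, AVG(sold) FROM books WHERE sold > 13478 GROUP BY author

Result:
author  | AVG(sold)   
--------+-------------
Austen  | 30136       
Orwell  | 30084.333333
Tolkien | 35829       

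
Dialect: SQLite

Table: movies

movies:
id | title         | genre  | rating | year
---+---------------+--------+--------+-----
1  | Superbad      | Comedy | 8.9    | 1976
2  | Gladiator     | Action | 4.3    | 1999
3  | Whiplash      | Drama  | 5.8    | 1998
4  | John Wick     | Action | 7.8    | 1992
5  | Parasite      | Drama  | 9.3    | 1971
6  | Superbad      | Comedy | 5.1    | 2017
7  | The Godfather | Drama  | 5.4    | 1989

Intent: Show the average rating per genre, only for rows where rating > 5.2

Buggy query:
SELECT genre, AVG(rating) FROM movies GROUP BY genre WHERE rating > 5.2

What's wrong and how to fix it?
Bug: Row-level WHERE must come before GROUP BY in the clause order

Fix: Place WHERE between FROM and GROUP BY

Corrected query:
SELECT genre, AVG(rating) FROM movies WHERE rating > 5.2 GROUP BY genre

Result:
genre  | AVG(rating)
-------+------------
Action | 7.8        
Comedy | 8.9        
Drama  | 6.833333   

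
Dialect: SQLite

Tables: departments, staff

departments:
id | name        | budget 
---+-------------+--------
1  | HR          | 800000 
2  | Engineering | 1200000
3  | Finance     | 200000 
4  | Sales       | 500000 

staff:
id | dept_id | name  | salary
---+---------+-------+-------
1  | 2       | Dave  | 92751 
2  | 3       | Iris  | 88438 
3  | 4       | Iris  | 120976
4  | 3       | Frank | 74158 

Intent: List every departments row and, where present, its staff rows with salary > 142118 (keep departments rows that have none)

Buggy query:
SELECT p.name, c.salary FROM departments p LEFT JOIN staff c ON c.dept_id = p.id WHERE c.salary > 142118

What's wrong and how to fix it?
Bug: A WHERE condition on the right-hand table after LEFT JOIN drops unmatched parents

Fix: Move the right-table condition into the ON clause so unmatched parents are kept

Corrected query:
SELECT p.name, c.salary FROM departments p LEFT JOIN staff c ON c.dept_id = p.id AND c.salary > 142118

Result:
name        | salary
------------+-------
HR          | NULL  
Engineering | NULL  
Finance     | NULL  
Sales       | NULL  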